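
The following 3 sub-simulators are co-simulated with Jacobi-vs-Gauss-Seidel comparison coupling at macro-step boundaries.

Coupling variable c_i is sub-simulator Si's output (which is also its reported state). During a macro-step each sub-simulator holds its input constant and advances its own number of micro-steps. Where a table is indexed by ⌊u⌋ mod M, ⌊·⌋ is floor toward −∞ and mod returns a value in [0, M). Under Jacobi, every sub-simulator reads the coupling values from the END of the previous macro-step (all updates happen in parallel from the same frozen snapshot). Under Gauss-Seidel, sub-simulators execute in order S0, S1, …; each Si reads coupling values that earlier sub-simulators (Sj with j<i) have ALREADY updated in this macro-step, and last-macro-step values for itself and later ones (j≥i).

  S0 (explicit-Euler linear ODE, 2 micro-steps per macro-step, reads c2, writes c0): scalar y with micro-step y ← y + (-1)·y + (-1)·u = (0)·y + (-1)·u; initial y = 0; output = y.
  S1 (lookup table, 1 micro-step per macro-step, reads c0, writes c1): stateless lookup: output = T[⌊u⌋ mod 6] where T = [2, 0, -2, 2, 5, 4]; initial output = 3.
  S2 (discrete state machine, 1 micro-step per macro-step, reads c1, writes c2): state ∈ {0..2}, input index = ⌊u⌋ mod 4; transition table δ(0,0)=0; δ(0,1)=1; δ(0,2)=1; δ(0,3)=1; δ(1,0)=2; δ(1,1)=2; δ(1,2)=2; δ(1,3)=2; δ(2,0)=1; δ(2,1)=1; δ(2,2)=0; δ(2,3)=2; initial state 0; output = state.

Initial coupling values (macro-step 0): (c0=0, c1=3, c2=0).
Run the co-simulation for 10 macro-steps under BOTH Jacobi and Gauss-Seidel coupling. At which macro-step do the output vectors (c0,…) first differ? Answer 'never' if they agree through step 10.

[Jacobi] macro 1: S0 reads c2=0 → after 2×micro: 0; S1 reads c0=0 → after 1×micro: 2; S2 reads c1=3 → after 1×micro: 1 ⇒ (c0=0, c1=2, c2=1)
[Jacobi] macro 2: S0 reads c2=1 → after 2×micro: -1; S1 reads c0=0 → after 1×micro: 2; S2 reads c1=2 → after 1×micro: 2 ⇒ (c0=-1, c1=2, c2=2)
[Jacobi] macro 3: S0 reads c2=2 → after 2×micro: -2; S1 reads c0=-1 → after 1×micro: 4; S2 reads c1=2 → after 1×micro: 0 ⇒ (c0=-2, c1=4, c2=0)
[Jacobi] macro 4: S0 reads c2=0 → after 2×micro: 0; S1 reads c0=-2 → after 1×micro: 5; S2 reads c1=4 → after 1×micro: 0 ⇒ (c0=0, c1=5, c2=0)
[Jacobi] macro 5: S0 reads c2=0 → after 2×micro: 0; S1 reads c0=0 → after 1×micro: 2; S2 reads c1=5 → after 1×micro: 1 ⇒ (c0=0, c1=2, c2=1)
[Jacobi] macro 6: S0 reads c2=1 → after 2×micro: -1; S1 reads c0=0 → after 1×micro: 2; S2 reads c1=2 → after 1×micro: 2 ⇒ (c0=-1, c1=2, c2=2)
[Jacobi] macro 7: S0 reads c2=2 → after 2×micro: -2; S1 reads c0=-1 → after 1×micro: 4; S2 reads c1=2 → after 1×micro: 0 ⇒ (c0=-2, c1=4, c2=0)
[Jacobi] macro 8: S0 reads c2=0 → after 2×micro: 0; S1 reads c0=-2 → after 1×micro: 5; S2 reads c1=4 → after 1×micro: 0 ⇒ (c0=0, c1=5, c2=0)
[Jacobi] macro 9: S0 reads c2=0 → after 2×micro: 0; S1 reads c0=0 → after 1×micro: 2; S2 reads c1=5 → after 1×micro: 1 ⇒ (c0=0, c1=2, c2=1)
[Jacobi] macro 10: S0 reads c2=1 → after 2×micro: -1; S1 reads c0=0 → after 1×micro: 2; S2 reads c1=2 → after 1×micro: 2 ⇒ (c0=-1, c1=2, c2=2)
[Gauss-Seidel] macro 1: S0 reads c2=0 → after 2×micro: 0; S1 reads c0=0 → after 1×micro: 2; S2 reads c1=2 → after 1×micro: 1 ⇒ (c0=0, c1=2, c2=1)
[Gauss-Seidel] macro 2: S0 reads c2=1 → after 2×micro: -1; S1 reads c0=-1 → after 1×micro: 4; S2 reads c1=4 → after 1×micro: 2 ⇒ (c0=-1, c1=4, c2=2)
[Gauss-Seidel] macro 3: S0 reads c2=2 → after 2×micro: -2; S1 reads c0=-2 → after 1×micro: 5; S2 reads c1=5 → after 1×micro: 1 ⇒ (c0=-2, c1=5, c2=1)
[Gauss-Seidel] macro 4: S0 reads c2=1 → after 2×micro: -1; S1 reads c0=-1 → after 1×micro: 4; S2 reads c1=4 → after 1×micro: 2 ⇒ (c0=-1, c1=4, c2=2)
[Gauss-Seidel] macro 5: S0 reads c2=2 → after 2×micro: -2; S1 reads c0=-2 → after 1×micro: 5; S2 reads c1=5 → after 1×micro: 1 ⇒ (c0=-2, c1=5, c2=1)
[Gauss-Seidel] macro 6: S0 reads c2=1 → after 2×micro: -1; S1 reads c0=-1 → after 1×micro: 4; S2 reads c1=4 → after 1×micro: 2 ⇒ (c0=-1, c1=4, c2=2)
[Gauss-Seidel] macro 7: S0 reads c2=2 → after 2×micro: -2; S1 reads c0=-2 → after 1×micro: 5; S2 reads c1=5 → after 1×micro: 1 ⇒ (c0=-2, c1=5, c2=1)
[Gauss-Seidel] macro 8: S0 reads c2=1 → after 2×micro: -1; S1 reads c0=-1 → after 1×micro: 4; S2 reads c1=4 → after 1×micro: 2 ⇒ (c0=-1, c1=4, c2=2)
[Gauss-Seidel] macro 9: S0 reads c2=2 → after 2×micro: -2; S1 reads c0=-2 → after 1×micro: 5; S2 reads c1=5 → after 1×micro: 1 ⇒ (c0=-2, c1=5, c2=1)
[Gauss-Seidel] macro 10: S0 reads c2=1 → after 2×micro: -1; S1 reads c0=-1 → after 1×micro: 4; S2 reads c1=4 → after 1×micro: 2 ⇒ (c0=-1, c1=4, c2=2)

first divergence at macro-step: 2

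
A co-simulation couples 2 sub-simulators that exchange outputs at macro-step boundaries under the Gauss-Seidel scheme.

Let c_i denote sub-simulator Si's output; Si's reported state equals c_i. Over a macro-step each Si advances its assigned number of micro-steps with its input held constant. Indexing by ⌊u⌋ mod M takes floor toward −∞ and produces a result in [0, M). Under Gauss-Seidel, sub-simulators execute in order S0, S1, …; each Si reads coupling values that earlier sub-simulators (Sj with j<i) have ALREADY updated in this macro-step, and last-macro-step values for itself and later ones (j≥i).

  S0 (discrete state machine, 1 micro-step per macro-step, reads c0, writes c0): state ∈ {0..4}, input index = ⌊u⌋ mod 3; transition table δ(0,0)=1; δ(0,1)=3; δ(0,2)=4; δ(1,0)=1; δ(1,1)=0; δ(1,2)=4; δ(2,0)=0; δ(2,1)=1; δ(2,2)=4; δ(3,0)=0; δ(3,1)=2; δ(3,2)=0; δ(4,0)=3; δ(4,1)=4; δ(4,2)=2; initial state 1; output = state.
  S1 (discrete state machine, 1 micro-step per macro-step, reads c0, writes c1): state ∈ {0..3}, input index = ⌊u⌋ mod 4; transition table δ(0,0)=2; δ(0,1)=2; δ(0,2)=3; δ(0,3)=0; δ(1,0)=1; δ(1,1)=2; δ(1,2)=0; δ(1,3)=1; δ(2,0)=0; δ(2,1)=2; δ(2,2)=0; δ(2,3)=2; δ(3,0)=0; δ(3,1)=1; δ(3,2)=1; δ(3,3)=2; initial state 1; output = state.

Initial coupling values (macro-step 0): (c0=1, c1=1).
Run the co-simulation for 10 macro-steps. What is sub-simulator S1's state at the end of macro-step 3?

S1 state at macro-step 3 = 0

macro 1: S0 reads c0=1 → after 1×micro: 0; S1 reads c0=0 → after 1×micro: 1 ⇒ (c0=0, c1=1)
macro 2: S0 reads c0=0 → after 1×micro: 1; S1 reads c0=1 → after 1×micro: 2 ⇒ (c0=1, c1=2)
macro 3: S0 reads c0=1 → after 1×micro: 0; S1 reads c0=0 → after 1×micro: 0 ⇒ (c0=0, c1=0)
macro 4: S0 reads c0=0 → after 1×micro: 1; S1 reads c0=1 → after 1×micro: 2 ⇒ (c0=1, c1=2)
macro 5: S0 reads c0=1 → after 1×micro: 0; S1 reads c0=0 → after 1×micro: 0 ⇒ (c0=0, c1=0)
macro 6: S0 reads c0=0 → after 1×micro: 1; S1 reads c0=1 → after 1×micro: 2 ⇒ (c0=1, c1=2)
macro 7: S0 reads c0=1 → after 1×micro: 0; S1 reads c0=0 → after 1×micro: 0 ⇒ (c0=0, c1=0)
macro 8: S0 reads c0=0 → after 1×micro: 1; S1 reads c0=1 → after 1×micro: 2 ⇒ (c0=1, c1=2)
macro 9: S0 reads c0=1 → after 1×micro: 0; S1 reads c0=0 → after 1×micro: 0 ⇒ (c0=0, c1=0)
macro 10: S0 reads c0=0 → after 1×micro: 1; S1 reads c0=1 → after 1×micro: 2 ⇒ (c0=1, c1=2)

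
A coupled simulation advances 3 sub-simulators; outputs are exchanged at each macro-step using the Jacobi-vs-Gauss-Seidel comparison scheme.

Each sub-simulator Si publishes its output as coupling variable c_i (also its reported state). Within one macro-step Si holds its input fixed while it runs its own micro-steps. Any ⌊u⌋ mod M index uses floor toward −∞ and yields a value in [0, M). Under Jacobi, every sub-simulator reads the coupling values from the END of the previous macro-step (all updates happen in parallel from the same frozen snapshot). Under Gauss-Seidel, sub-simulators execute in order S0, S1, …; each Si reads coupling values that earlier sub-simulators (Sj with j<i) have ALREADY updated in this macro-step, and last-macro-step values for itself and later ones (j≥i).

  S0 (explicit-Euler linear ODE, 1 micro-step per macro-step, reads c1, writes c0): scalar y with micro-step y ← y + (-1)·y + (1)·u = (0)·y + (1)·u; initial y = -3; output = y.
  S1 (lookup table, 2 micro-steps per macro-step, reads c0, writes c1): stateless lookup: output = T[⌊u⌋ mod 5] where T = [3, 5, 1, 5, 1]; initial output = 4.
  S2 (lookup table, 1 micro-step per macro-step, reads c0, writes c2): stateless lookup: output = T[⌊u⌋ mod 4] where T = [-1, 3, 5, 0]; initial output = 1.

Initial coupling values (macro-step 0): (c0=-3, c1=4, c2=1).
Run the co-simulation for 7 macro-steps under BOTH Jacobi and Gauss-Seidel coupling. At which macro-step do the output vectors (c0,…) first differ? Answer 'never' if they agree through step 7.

first divergence at macro-step: 1

[Jacobi] macro 1: S0 reads c1=4 → after 1×micro: 4; S1 reads c0=-3 → after 2×micro: 1; S2 reads c0=-3 → after 1×micro: 3 ⇒ (c0=4, c1=1, c2=3)
[Jacobi] macro 2: S0 reads c1=1 → after 1×micro: 1; S1 reads c0=4 → after 2×micro: 1; S2 reads c0=4 → after 1×micro: -1 ⇒ (c0=1, c1=1, c2=-1)
[Jacobi] macro 3: S0 reads c1=1 → after 1×micro: 1; S1 reads c0=1 → after 2×micro: 5; S2 reads c0=1 → after 1×micro: 3 ⇒ (c0=1, c1=5, c2=3)
[Jacobi] macro 4: S0 reads c1=5 → after 1×micro: 5; S1 reads c0=1 → after 2×micro: 5; S2 reads c0=1 → after 1×micro: 3 ⇒ (c0=5, c1=5, c2=3)
[Jacobi] macro 5: S0 reads c1=5 → after 1×micro: 5; S1 reads c0=5 → after 2×micro: 3; S2 reads c0=5 → after 1×micro: 3 ⇒ (c0=5, c1=3, c2=3)
[Jacobi] macro 6: S0 reads c1=3 → after 1×micro: 3; S1 reads c0=5 → after 2×micro: 3; S2 reads c0=5 → after 1×micro: 3 ⇒ (c0=3, c1=3, c2=3)
[Jacobi] macro 7: S0 reads c1=3 → after 1×micro: 3; S1 reads c0=3 → after 2×micro: 5; S2 reads c0=3 → after 1×micro: 0 ⇒ (c0=3, c1=5, c2=0)
[Gauss-Seidel] macro 1: S0 reads c1=4 → after 1×micro: 4; S1 reads c0=4 → after 2×micro: 1; S2 reads c0=4 → after 1×micro: -1 ⇒ (c0=4, c1=1, c2=-1)
[Gauss-Seidel] macro 2: S0 reads c1=1 → after 1×micro: 1; S1 reads c0=1 → after 2×micro: 5; S2 reads c0=1 → after 1×micro: 3 ⇒ (c0=1, c1=5, c2=3)
[Gauss-Seidel] macro 3: S0 reads c1=5 → after 1×micro: 5; S1 reads c0=5 → after 2×micro: 3; S2 reads c0=5 → after 1×micro: 3 ⇒ (c0=5, c1=3, c2=3)
[Gauss-Seidel] macro 4: S0 reads c1=3 → after 1×micro: 3; S1 reads c0=3 → after 2×micro: 5; S2 reads c0=3 → after 1×micro: 0 ⇒ (c0=3, c1=5, c2=0)
[Gauss-Seidel] macro 5: S0 reads c1=5 → after 1×micro: 5; S1 reads c0=5 → after 2×micro: 3; S2 reads c0=5 → after 1×micro: 3 ⇒ (c0=5, c1=3, c2=3)
[Gauss-Seidel] macro 6: S0 reads c1=3 → after 1×micro: 3; S1 reads c0=3 → after 2×micro: 5; S2 reads c0=3 → after 1×micro: 0 ⇒ (c0=3, c1=5, c2=0)
[Gauss-Seidel] macro 7: S0 reads c1=5 → after 1×micro: 5; S1 reads c0=5 → after 2×micro: 3; S2 reads c0=5 → after 1×micro: 3 ⇒ (c0=5, c1=3, c2=3)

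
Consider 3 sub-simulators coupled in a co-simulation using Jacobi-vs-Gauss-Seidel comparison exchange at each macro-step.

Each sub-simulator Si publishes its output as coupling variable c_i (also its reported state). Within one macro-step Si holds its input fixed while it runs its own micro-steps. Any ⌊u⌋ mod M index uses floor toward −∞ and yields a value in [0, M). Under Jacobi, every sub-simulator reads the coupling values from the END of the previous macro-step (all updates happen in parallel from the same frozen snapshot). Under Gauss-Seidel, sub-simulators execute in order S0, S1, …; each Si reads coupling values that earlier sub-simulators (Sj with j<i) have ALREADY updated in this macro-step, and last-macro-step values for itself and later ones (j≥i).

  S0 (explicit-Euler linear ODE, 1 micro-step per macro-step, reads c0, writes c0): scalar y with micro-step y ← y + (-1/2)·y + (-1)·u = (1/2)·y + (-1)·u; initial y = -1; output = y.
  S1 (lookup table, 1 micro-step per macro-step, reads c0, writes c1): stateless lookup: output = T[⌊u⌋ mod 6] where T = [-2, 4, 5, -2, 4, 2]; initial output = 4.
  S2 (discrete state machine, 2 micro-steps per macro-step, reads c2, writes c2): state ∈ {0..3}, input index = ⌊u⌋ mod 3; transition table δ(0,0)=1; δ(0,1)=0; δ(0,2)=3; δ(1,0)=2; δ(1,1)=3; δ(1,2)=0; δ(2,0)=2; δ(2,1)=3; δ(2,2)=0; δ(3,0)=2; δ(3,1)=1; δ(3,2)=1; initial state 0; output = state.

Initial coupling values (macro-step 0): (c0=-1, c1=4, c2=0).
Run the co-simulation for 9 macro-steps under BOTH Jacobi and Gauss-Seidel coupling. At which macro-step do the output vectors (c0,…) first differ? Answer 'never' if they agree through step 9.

first divergence at macro-step: 1

[Jacobi] macro 1: S0 reads c0=-1 → after 1×micro: 1/2; S1 reads c0=-1 → after 1×micro: 2; S2 reads c2=0 → after 2×micro: 2 ⇒ (c0=1/2, c1=2, c2=2)
[Jacobi] macro 2: S0 reads c0=1/2 → after 1×micro: -1/4; S1 reads c0=1/2 → after 1×micro: -2; S2 reads c2=2 → after 2×micro: 3 ⇒ (c0=-1/4, c1=-2, c2=3)
[Jacobi] macro 3: S0 reads c0=-1/4 → after 1×micro: 1/8; S1 reads c0=-1/4 → after 1×micro: 2; S2 reads c2=3 → after 2×micro: 2 ⇒ (c0=1/8, c1=2, c2=2)
[Jacobi] macro 4: S0 reads c0=1/8 → after 1×micro: -1/16; S1 reads c0=1/8 → after 1×micro: -2; S2 reads c2=2 → after 2×micro: 3 ⇒ (c0=-1/16, c1=-2, c2=3)
[Jacobi] macro 5: S0 reads c0=-1/16 → after 1×micro: 1/32; S1 reads c0=-1/16 → after 1×micro: 2; S2 reads c2=3 → after 2×micro: 2 ⇒ (c0=1/32, c1=2, c2=2)
[Jacobi] macro 6: S0 reads c0=1/32 → after 1×micro: -1/64; S1 reads c0=1/32 → after 1×micro: -2; S2 reads c2=2 → after 2×micro: 3 ⇒ (c0=-1/64, c1=-2, c2=3)
[Jacobi] macro 7: S0 reads c0=-1/64 → after 1×micro: 1/128; S1 reads c0=-1/64 → after 1×micro: 2; S2 reads c2=3 → after 2×micro: 2 ⇒ (c0=1/128, c1=2, c2=2)
[Jacobi] macro 8: S0 reads c0=1/128 → after 1×micro: -1/256; S1 reads c0=1/128 → after 1×micro: -2; S2 reads c2=2 → after 2×micro: 3 ⇒ (c0=-1/256, c1=-2, c2=3)
[Jacobi] macro 9: S0 reads c0=-1/256 → after 1×micro: 1/512; S1 reads c0=-1/256 → after 1×micro: 2; S2 reads c2=3 → after 2×micro: 2 ⇒ (c0=1/512, c1=2, c2=2)
[Gauss-Seidel] macro 1: S0 reads c0=-1 → after 1×micro: 1/2; S1 reads c0=1/2 → after 1×micro: -2; S2 reads c2=0 → after 2×micro: 2 ⇒ (c0=1/2, c1=-2, c2=2)
[Gauss-Seidel] macro 2: S0 reads c0=1/2 → after 1×micro: -1/4; S1 reads c0=-1/4 → after 1×micro: 2; S2 reads c2=2 → after 2×micro: 3 ⇒ (c0=-1/4, c1=2, c2=3)
[Gauss-Seidel] macro 3: S0 reads c0=-1/4 → after 1×micro: 1/8; S1 reads c0=1/8 → after 1×micro: -2; S2 reads c2=3 → after 2×micro: 2 ⇒ (c0=1/8, c1=-2, c2=2)
[Gauss-Seidel] macro 4: S0 reads c0=1/8 → after 1×micro: -1/16; S1 reads c0=-1/16 → after 1×micro: 2; S2 reads c2=2 → after 2×micro: 3 ⇒ (c0=-1/16, c1=2, c2=3)
[Gauss-Seidel] macro 5: S0 reads c0=-1/16 → after 1×micro: 1/32; S1 reads c0=1/32 → after 1×micro: -2; S2 reads c2=3 → after 2×micro: 2 ⇒ (c0=1/32, c1=-2, c2=2)
[Gauss-Seidel] macro 6: S0 reads c0=1/32 → after 1×micro: -1/64; S1 reads c0=-1/64 → after 1×micro: 2; S2 reads c2=2 → after 2×micro: 3 ⇒ (c0=-1/64, c1=2, c2=3)
[Gauss-Seidel] macro 7: S0 reads c0=-1/64 → after 1×micro: 1/128; S1 reads c0=1/128 → after 1×micro: -2; S2 reads c2=3 → after 2×micro: 2 ⇒ (c0=1/128, c1=-2, c2=2)
[Gauss-Seidel] macro 8: S0 reads c0=1/128 → after 1×micro: -1/256; S1 reads c0=-1/256 → after 1×micro: 2; S2 reads c2=2 → after 2×micro: 3 ⇒ (c0=-1/256, c1=2, c2=3)
[Gauss-Seidel] macro 9: S0 reads c0=-1/256 → after 1×micro: 1/512; S1 reads c0=1/512 → after 1×micro: -2; S2 reads c2=3 → after 2×micro: 2 ⇒ (c0=1/512, c1=-2, c2=2)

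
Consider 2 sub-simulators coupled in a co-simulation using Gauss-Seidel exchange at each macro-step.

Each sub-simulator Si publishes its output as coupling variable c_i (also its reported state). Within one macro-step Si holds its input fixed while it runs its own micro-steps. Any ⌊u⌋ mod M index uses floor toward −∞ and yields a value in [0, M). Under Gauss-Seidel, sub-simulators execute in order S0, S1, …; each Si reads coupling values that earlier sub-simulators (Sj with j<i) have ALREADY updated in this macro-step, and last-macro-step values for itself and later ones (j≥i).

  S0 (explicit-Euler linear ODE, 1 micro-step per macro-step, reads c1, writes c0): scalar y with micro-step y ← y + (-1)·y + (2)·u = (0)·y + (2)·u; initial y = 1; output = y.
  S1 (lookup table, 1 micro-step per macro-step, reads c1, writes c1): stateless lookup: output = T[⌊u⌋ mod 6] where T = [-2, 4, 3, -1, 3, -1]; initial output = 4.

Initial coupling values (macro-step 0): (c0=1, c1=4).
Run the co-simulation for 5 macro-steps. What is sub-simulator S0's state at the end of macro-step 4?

S0 state at macro-step 4 = -2

macro 1: S0 reads c1=4 → after 1×micro: 8; S1 reads c1=4 → after 1×micro: 3 ⇒ (c0=8, c1=3)
macro 2: S0 reads c1=3 → after 1×micro: 6; S1 reads c1=3 → after 1×micro: -1 ⇒ (c0=6, c1=-1)
macro 3: S0 reads c1=-1 → after 1×micro: -2; S1 reads c1=-1 → after 1×micro: -1 ⇒ (c0=-2, c1=-1)
macro 4: S0 reads c1=-1 → after 1×micro: -2; S1 reads c1=-1 → after 1×micro: -1 ⇒ (c0=-2, c1=-1)
macro 5: S0 reads c1=-1 → after 1×micro: -2; S1 reads c1=-1 → after 1×micro: -1 ⇒ (c0=-2, c1=-1)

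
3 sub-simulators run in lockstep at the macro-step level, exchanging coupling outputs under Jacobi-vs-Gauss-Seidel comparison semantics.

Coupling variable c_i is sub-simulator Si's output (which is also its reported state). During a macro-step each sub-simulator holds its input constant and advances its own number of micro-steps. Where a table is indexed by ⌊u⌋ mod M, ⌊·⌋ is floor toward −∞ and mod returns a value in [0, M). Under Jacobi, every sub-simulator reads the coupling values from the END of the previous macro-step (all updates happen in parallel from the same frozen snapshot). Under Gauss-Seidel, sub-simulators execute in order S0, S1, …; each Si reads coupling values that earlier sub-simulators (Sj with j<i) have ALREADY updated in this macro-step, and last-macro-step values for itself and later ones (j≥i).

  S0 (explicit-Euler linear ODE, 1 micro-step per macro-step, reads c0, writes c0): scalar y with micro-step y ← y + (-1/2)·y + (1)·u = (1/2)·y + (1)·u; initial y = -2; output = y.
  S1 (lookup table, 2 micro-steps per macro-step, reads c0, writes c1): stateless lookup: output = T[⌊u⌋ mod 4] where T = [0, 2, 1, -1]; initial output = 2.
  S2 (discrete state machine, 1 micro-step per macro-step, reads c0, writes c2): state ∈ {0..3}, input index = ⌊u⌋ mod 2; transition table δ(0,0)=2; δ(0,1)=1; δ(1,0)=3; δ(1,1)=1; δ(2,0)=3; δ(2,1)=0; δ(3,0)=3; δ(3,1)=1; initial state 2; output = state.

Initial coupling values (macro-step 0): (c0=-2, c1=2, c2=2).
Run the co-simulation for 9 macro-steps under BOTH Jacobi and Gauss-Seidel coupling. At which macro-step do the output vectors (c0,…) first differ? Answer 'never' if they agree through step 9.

first divergence at macro-step: 1

[Jacobi] macro 1: S0 reads c0=-2 → after 1×micro: -3; S1 reads c0=-2 → after 2×micro: 1; S2 reads c0=-2 → after 1×micro: 3 ⇒ (c0=-3, c1=1, c2=3)
[Jacobi] macro 2: S0 reads c0=-3 → after 1×micro: -9/2; S1 reads c0=-3 → after 2×micro: 2; S2 reads c0=-3 → after 1×micro: 1 ⇒ (c0=-9/2, c1=2, c2=1)
[Jacobi] macro 3: S0 reads c0=-9/2 → after 1×micro: -27/4; S1 reads c0=-9/2 → after 2×micro: -1; S2 reads c0=-9/2 → after 1×micro: 1 ⇒ (c0=-27/4, c1=-1, c2=1)
[Jacobi] macro 4: S0 reads c0=-27/4 → after 1×micro: -81/8; S1 reads c0=-27/4 → after 2×micro: 2; S2 reads c0=-27/4 → after 1×micro: 1 ⇒ (c0=-81/8, c1=2, c2=1)
[Jacobi] macro 5: S0 reads c0=-81/8 → after 1×micro: -243/16; S1 reads c0=-81/8 → after 2×micro: 2; S2 reads c0=-81/8 → after 1×micro: 1 ⇒ (c0=-243/16, c1=2, c2=1)
[Jacobi] macro 6: S0 reads c0=-243/16 → after 1×micro: -729/32; S1 reads c0=-243/16 → after 2×micro: 0; S2 reads c0=-243/16 → after 1×micro: 3 ⇒ (c0=-729/32, c1=0, c2=3)
[Jacobi] macro 7: S0 reads c0=-729/32 → after 1×micro: -2187/64; S1 reads c0=-729/32 → after 2×micro: 2; S2 reads c0=-729/32 → after 1×micro: 1 ⇒ (c0=-2187/64, c1=2, c2=1)
[Jacobi] macro 8: S0 reads c0=-2187/64 → after 1×micro: -6561/128; S1 reads c0=-2187/64 → after 2×micro: 2; S2 reads c0=-2187/64 → after 1×micro: 1 ⇒ (c0=-6561/128, c1=2, c2=1)
[Jacobi] macro 9: S0 reads c0=-6561/128 → after 1×micro: -19683/256; S1 reads c0=-6561/128 → after 2×micro: 0; S2 reads c0=-6561/128 → after 1×micro: 3 ⇒ (c0=-19683/256, c1=0, c2=3)
[Gauss-Seidel] macro 1: S0 reads c0=-2 → after 1×micro: -3; S1 reads c0=-3 → after 2×micro: 2; S2 reads c0=-3 → after 1×micro: 0 ⇒ (c0=-3, c1=2, c2=0)
[Gauss-Seidel] macro 2: S0 reads c0=-3 → after 1×micro: -9/2; S1 reads c0=-9/2 → after 2×micro: -1; S2 reads c0=-9/2 → after 1×micro: 1 ⇒ (c0=-9/2, c1=-1, c2=1)
[Gauss-Seidel] macro 3: S0 reads c0=-9/2 → after 1×micro: -27/4; S1 reads c0=-27/4 → after 2×micro: 2; S2 reads c0=-27/4 → after 1×micro: 1 ⇒ (c0=-27/4, c1=2, c2=1)
[Gauss-Seidel] macro 4: S0 reads c0=-27/4 → after 1×micro: -81/8; S1 reads c0=-81/8 → after 2×micro: 2; S2 reads c0=-81/8 → after 1×micro: 1 ⇒ (c0=-81/8, c1=2, c2=1)
[Gauss-Seidel] macro 5: S0 reads c0=-81/8 → after 1×micro: -243/16; S1 reads c0=-243/16 → after 2×micro: 0; S2 reads c0=-243/16 → after 1×micro: 3 ⇒ (c0=-243/16, c1=0, c2=3)
[Gauss-Seidel] macro 6: S0 reads c0=-243/16 → after 1×micro: -729/32; S1 reads c0=-729/32 → after 2×micro: 2; S2 reads c0=-729/32 → after 1×micro: 1 ⇒ (c0=-729/32, c1=2, c2=1)
[Gauss-Seidel] macro 7: S0 reads c0=-729/32 → after 1×micro: -2187/64; S1 reads c0=-2187/64 → after 2×micro: 2; S2 reads c0=-2187/64 → after 1×micro: 1 ⇒ (c0=-2187/64, c1=2, c2=1)
[Gauss-Seidel] macro 8: S0 reads c0=-2187/64 → after 1×micro: -6561/128; S1 reads c0=-6561/128 → after 2×micro: 0; S2 reads c0=-6561/128 → after 1×micro: 3 ⇒ (c0=-6561/128, c1=0, c2=3)
[Gauss-Seidel] macro 9: S0 reads c0=-6561/128 → after 1×micro: -19683/256; S1 reads c0=-19683/256 → after 2×micro: -1; S2 reads c0=-19683/256 → after 1×micro: 1 ⇒ (c0=-19683/256, c1=-1, c2=1)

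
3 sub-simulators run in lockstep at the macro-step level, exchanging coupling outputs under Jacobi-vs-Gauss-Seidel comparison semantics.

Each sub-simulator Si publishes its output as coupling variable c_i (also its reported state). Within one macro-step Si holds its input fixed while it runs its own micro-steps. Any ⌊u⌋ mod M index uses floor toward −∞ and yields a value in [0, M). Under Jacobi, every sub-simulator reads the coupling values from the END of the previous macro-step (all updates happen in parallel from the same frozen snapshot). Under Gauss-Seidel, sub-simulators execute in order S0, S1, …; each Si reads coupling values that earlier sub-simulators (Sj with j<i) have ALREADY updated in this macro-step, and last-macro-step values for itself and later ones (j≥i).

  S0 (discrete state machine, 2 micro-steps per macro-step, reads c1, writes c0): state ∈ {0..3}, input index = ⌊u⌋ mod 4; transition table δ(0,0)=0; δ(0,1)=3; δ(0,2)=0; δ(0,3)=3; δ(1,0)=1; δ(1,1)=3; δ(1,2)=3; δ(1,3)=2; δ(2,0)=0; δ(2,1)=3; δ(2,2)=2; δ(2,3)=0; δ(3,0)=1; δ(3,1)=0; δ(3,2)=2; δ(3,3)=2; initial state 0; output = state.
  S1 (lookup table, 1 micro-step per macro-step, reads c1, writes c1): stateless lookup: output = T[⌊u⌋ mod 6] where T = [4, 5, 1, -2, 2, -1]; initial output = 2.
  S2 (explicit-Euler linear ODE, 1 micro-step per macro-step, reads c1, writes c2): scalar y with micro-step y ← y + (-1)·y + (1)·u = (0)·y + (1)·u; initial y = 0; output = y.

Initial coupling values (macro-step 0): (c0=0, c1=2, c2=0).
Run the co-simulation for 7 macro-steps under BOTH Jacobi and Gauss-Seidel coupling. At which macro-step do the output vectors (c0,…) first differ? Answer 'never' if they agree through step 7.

[Jacobi] macro 1: S0 reads c1=2 → after 2×micro: 0; S1 reads c1=2 → after 1×micro: 1; S2 reads c1=2 → after 1×micro: 2 ⇒ (c0=0, c1=1, c2=2)
[Jacobi] macro 2: S0 reads c1=1 → after 2×micro: 0; S1 reads c1=1 → after 1×micro: 5; S2 reads c1=1 → after 1×micro: 1 ⇒ (c0=0, c1=5, c2=1)
[Jacobi] macro 3: S0 reads c1=5 → after 2×micro: 0; S1 reads c1=5 → after 1×micro: -1; S2 reads c1=5 → after 1×micro: 5 ⇒ (c0=0, c1=-1, c2=5)
[Jacobi] macro 4: S0 reads c1=-1 → after 2×micro: 2; S1 reads c1=-1 → after 1×micro: -1; S2 reads c1=-1 → after 1×micro: -1 ⇒ (c0=2, c1=-1, c2=-1)
[Jacobi] macro 5: S0 reads c1=-1 → after 2×micro: 3; S1 reads c1=-1 → after 1×micro: -1; S2 reads c1=-1 → after 1×micro: -1 ⇒ (c0=3, c1=-1, c2=-1)
[Jacobi] macro 6: S0 reads c1=-1 → after 2×micro: 0; S1 reads c1=-1 → after 1×micro: -1; S2 reads c1=-1 → after 1×micro: -1 ⇒ (c0=0, c1=-1, c2=-1)
[Jacobi] macro 7: S0 reads c1=-1 → after 2×micro: 2; S1 reads c1=-1 → after 1×micro: -1; S2 reads c1=-1 → after 1×micro: -1 ⇒ (c0=2, c1=-1, c2=-1)
[Gauss-Seidel] macro 1: S0 reads c1=2 → after 2×micro: 0; S1 reads c1=2 → after 1×micro: 1; S2 reads c1=1 → after 1×micro: 1 ⇒ (c0=0, c1=1, c2=1)
[Gauss-Seidel] macro 2: S0 reads c1=1 → after 2×micro: 0; S1 reads c1=1 → after 1×micro: 5; S2 reads c1=5 → after 1×micro: 5 ⇒ (c0=0, c1=5, c2=5)
[Gauss-Seidel] macro 3: S0 reads c1=5 → after 2×micro: 0; S1 reads c1=5 → after 1×micro: -1; S2 reads c1=-1 → after 1×micro: -1 ⇒ (c0=0, c1=-1, c2=-1)
[Gauss-Seidel] macro 4: S0 reads c1=-1 → after 2×micro: 2; S1 reads c1=-1 → after 1×micro: -1; S2 reads c1=-1 → after 1×micro: -1 ⇒ (c0=2, c1=-1, c2=-1)
[Gauss-Seidel] macro 5: S0 reads c1=-1 → after 2×micro: 3; S1 reads c1=-1 → after 1×micro: -1; S2 reads c1=-1 → after 1×micro: -1 ⇒ (c0=3, c1=-1, c2=-1)
[Gauss-Seidel] macro 6: S0 reads c1=-1 → after 2×micro: 0; S1 reads c1=-1 → after 1×micro: -1; S2 reads c1=-1 → after 1×micro: -1 ⇒ (c0=0, c1=-1, c2=-1)
[Gauss-Seidel] macro 7: S0 reads c1=-1 → after 2×micro: 2; S1 reads c1=-1 → after 1×micro: -1; S2 reads c1=-1 → after 1×micro: -1 ⇒ (c0=2, c1=-1, c2=-1)

first divergence at macro-step: 1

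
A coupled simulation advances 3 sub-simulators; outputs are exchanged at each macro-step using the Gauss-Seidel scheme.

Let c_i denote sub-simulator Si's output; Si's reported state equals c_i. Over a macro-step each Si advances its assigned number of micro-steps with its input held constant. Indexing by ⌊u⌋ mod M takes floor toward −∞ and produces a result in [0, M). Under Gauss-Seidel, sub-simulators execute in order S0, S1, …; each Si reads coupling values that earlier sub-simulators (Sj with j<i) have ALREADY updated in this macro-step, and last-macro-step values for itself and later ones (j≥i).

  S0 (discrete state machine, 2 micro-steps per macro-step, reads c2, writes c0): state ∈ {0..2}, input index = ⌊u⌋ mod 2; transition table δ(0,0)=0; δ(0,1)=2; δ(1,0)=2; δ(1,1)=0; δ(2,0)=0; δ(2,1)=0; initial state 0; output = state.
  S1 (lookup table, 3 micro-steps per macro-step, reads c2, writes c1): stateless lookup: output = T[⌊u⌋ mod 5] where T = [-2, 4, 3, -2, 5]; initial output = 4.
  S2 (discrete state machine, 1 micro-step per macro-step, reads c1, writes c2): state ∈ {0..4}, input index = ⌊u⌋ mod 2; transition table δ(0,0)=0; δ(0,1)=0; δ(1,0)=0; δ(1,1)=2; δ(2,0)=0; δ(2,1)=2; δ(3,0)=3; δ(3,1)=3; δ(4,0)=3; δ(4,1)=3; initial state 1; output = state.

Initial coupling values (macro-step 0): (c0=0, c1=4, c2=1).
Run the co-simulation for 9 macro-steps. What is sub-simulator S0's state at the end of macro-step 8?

S0 state at macro-step 8 = 0

macro 1: S0 reads c2=1 → after 2×micro: 0; S1 reads c2=1 → after 3×micro: 4; S2 reads c1=4 → after 1×micro: 0 ⇒ (c0=0, c1=4, c2=0)
macro 2: S0 reads c2=0 → after 2×micro: 0; S1 reads c2=0 → after 3×micro: -2; S2 reads c1=-2 → after 1×micro: 0 ⇒ (c0=0, c1=-2, c2=0)
macro 3: S0 reads c2=0 → after 2×micro: 0; S1 reads c2=0 → after 3×micro: -2; S2 reads c1=-2 → after 1×micro: 0 ⇒ (c0=0, c1=-2, c2=0)
macro 4: S0 reads c2=0 → after 2×micro: 0; S1 reads c2=0 → after 3×micro: -2; S2 reads c1=-2 → after 1×micro: 0 ⇒ (c0=0, c1=-2, c2=0)
macro 5: S0 reads c2=0 → after 2×micro: 0; S1 reads c2=0 → after 3×micro: -2; S2 reads c1=-2 → after 1×micro: 0 ⇒ (c0=0, c1=-2, c2=0)
macro 6: S0 reads c2=0 → after 2×micro: 0; S1 reads c2=0 → after 3×micro: -2; S2 reads c1=-2 → after 1×micro: 0 ⇒ (c0=0, c1=-2, c2=0)
macro 7: S0 reads c2=0 → after 2×micro: 0; S1 reads c2=0 → after 3×micro: -2; S2 reads c1=-2 → after 1×micro: 0 ⇒ (c0=0, c1=-2, c2=0)
macro 8: S0 reads c2=0 → after 2×micro: 0; S1 reads c2=0 → after 3×micro: -2; S2 reads c1=-2 → after 1×micro: 0 ⇒ (c0=0, c1=-2, c2=0)
macro 9: S0 reads c2=0 → after 2×micro: 0; S1 reads c2=0 → after 3×micro: -2; S2 reads c1=-2 → after 1×micro: 0 ⇒ (c0=0, c1=-2, c2=0)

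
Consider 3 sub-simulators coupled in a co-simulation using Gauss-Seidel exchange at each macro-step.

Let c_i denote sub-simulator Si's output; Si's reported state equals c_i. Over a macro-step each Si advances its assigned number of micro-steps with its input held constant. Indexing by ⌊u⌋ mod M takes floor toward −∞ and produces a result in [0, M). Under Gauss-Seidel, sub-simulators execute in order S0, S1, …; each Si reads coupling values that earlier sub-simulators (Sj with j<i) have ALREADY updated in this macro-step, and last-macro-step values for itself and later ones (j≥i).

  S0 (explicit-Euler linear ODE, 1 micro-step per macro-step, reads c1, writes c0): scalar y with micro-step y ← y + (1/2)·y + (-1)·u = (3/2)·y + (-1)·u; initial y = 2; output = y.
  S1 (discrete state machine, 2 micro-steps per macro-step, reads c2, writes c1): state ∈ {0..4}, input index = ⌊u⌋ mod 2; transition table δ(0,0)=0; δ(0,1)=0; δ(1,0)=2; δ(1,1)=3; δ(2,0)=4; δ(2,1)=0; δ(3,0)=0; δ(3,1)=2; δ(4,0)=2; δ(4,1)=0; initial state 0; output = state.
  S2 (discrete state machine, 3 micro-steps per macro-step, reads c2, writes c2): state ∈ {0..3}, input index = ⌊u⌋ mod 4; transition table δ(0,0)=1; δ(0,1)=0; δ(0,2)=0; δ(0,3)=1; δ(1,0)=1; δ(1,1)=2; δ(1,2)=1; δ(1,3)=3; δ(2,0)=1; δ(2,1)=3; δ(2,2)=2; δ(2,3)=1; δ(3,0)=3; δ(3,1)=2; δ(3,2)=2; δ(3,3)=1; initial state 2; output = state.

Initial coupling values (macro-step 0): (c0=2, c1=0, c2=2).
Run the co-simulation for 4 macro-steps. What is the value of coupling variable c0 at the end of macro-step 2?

c0 at macro-step 2 = 9/2

macro 1: S0 reads c1=0 → after 1×micro: 3; S1 reads c2=2 → after 2×micro: 0; S2 reads c2=2 → after 3×micro: 2 ⇒ (c0=3, c1=0, c2=2)
macro 2: S0 reads c1=0 → after 1×micro: 9/2; S1 reads c2=2 → after 2×micro: 0; S2 reads c2=2 → after 3×micro: 2 ⇒ (c0=9/2, c1=0, c2=2)
macro 3: S0 reads c1=0 → after 1×micro: 27/4; S1 reads c2=2 → after 2×micro: 0; S2 reads c2=2 → after 3×micro: 2 ⇒ (c0=27/4, c1=0, c2=2)
macro 4: S0 reads c1=0 → after 1×micro: 81/8; S1 reads c2=2 → after 2×micro: 0; S2 reads c2=2 → after 3×micro: 2 ⇒ (c0=81/8, c1=0, c2=2)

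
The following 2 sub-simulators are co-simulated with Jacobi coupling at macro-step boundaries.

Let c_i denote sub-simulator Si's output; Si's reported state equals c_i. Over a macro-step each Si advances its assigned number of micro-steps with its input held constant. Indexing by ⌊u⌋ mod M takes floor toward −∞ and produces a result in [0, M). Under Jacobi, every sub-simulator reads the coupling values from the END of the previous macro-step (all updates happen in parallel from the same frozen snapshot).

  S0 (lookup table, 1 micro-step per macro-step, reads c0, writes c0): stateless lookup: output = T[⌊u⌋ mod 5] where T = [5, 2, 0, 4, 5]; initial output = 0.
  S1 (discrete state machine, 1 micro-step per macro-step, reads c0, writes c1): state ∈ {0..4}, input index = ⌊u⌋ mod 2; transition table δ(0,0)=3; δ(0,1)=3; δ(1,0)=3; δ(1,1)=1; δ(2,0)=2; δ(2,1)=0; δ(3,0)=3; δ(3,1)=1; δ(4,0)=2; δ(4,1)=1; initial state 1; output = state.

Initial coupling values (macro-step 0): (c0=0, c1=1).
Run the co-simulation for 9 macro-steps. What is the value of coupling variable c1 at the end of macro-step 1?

macro 1: S0 reads c0=0 → after 1×micro: 5; S1 reads c0=0 → after 1×micro: 3 ⇒ (c0=5, c1=3)
macro 2: S0 reads c0=5 → after 1×micro: 5; S1 reads c0=5 → after 1×micro: 1 ⇒ (c0=5, c1=1)
macro 3: S0 reads c0=5 → after 1×micro: 5; S1 reads c0=5 → after 1×micro: 1 ⇒ (c0=5, c1=1)
macro 4: S0 reads c0=5 → after 1×micro: 5; S1 reads c0=5 → after 1×micro: 1 ⇒ (c0=5, c1=1)
macro 5: S0 reads c0=5 → after 1×micro: 5; S1 reads c0=5 → after 1×micro: 1 ⇒ (c0=5, c1=1)
macro 6: S0 reads c0=5 → after 1×micro: 5; S1 reads c0=5 → after 1×micro: 1 ⇒ (c0=5, c1=1)
macro 7: S0 reads c0=5 → after 1×micro: 5; S1 reads c0=5 → after 1×micro: 1 ⇒ (c0=5, c1=1)
macro 8: S0 reads c0=5 → after 1×micro: 5; S1 reads c0=5 → after 1×micro: 1 ⇒ (c0=5, c1=1)
macro 9: S0 reads c0=5 → after 1×micro: 5; S1 reads c0=5 → after 1×micro: 1 ⇒ (c0=5, c1=1)

c1 at macro-step 1 = 3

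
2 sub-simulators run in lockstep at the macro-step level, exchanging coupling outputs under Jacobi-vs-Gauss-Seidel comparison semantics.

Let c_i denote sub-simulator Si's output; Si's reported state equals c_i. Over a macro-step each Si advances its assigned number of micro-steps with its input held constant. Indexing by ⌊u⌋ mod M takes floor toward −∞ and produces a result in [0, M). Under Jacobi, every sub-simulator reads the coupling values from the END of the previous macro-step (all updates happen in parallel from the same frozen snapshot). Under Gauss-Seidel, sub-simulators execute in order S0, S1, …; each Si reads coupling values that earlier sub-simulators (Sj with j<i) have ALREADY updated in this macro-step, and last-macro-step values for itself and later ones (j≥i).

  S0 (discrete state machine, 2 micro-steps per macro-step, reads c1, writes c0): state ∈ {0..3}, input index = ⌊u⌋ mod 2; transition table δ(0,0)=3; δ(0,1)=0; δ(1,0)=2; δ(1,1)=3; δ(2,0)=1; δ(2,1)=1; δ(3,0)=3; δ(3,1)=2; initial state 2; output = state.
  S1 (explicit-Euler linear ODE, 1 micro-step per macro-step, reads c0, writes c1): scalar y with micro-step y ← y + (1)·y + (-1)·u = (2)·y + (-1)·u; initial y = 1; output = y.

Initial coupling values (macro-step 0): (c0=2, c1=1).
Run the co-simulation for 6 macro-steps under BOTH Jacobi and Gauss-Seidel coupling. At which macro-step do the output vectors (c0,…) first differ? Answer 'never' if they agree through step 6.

[Jacobi] macro 1: S0 reads c1=1 → after 2×micro: 3; S1 reads c0=2 → after 1×micro: 0 ⇒ (c0=3, c1=0)
[Jacobi] macro 2: S0 reads c1=0 → after 2×micro: 3; S1 reads c0=3 → after 1×micro: -3 ⇒ (c0=3, c1=-3)
[Jacobi] macro 3: S0 reads c1=-3 → after 2×micro: 1; S1 reads c0=3 → after 1×micro: -9 ⇒ (c0=1, c1=-9)
[Jacobi] macro 4: S0 reads c1=-9 → after 2×micro: 2; S1 reads c0=1 → after 1×micro: -19 ⇒ (c0=2, c1=-19)
[Jacobi] macro 5: S0 reads c1=-19 → after 2×micro: 3; S1 reads c0=2 → after 1×micro: -40 ⇒ (c0=3, c1=-40)
[Jacobi] macro 6: S0 reads c1=-40 → after 2×micro: 3; S1 reads c0=3 → after 1×micro: -83 ⇒ (c0=3, c1=-83)
[Gauss-Seidel] macro 1: S0 reads c1=1 → after 2×micro: 3; S1 reads c0=3 → after 1×micro: -1 ⇒ (c0=3, c1=-1)
[Gauss-Seidel] macro 2: S0 reads c1=-1 → after 2×micro: 1; S1 reads c0=1 → after 1×micro: -3 ⇒ (c0=1, c1=-3)
[Gauss-Seidel] macro 3: S0 reads c1=-3 → after 2×micro: 2; S1 reads c0=2 → after 1×micro: -8 ⇒ (c0=2, c1=-8)
[Gauss-Seidel] macro 4: S0 reads c1=-8 → after 2×micro: 2; S1 reads c0=2 → after 1×micro: -18 ⇒ (c0=2, c1=-18)
[Gauss-Seidel] macro 5: S0 reads c1=-18 → after 2×micro: 2; S1 reads c0=2 → after 1×micro: -38 ⇒ (c0=2, c1=-38)
[Gauss-Seidel] macro 6: S0 reads c1=-38 → after 2×micro: 2; S1 reads c0=2 → after 1×micro: -78 ⇒ (c0=2, c1=-78)

first divergence at macro-step: 1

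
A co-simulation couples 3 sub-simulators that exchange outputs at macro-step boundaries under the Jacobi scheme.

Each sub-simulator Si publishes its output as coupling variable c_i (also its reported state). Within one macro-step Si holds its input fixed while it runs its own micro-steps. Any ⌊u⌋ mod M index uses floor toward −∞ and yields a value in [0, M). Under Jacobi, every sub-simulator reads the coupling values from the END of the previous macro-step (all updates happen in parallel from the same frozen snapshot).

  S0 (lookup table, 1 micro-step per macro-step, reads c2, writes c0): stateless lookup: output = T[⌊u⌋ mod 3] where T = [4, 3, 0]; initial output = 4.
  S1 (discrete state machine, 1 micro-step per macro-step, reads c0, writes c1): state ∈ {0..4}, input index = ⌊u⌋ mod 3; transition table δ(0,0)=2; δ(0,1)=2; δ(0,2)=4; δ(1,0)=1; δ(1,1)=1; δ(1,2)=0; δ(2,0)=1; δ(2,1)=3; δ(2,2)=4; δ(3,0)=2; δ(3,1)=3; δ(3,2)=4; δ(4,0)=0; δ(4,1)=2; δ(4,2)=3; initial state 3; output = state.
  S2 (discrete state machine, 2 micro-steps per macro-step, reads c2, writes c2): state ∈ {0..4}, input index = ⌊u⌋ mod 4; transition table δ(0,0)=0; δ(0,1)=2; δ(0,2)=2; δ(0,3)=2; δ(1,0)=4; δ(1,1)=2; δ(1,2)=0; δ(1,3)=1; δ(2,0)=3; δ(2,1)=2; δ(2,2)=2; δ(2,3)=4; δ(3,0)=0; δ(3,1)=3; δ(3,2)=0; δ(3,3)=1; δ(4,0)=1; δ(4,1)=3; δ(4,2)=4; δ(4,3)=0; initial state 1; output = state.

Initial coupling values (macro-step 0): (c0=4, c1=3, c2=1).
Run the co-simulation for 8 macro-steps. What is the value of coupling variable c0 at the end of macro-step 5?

macro 1: S0 reads c2=1 → after 1×micro: 3; S1 reads c0=4 → after 1×micro: 3; S2 reads c2=1 → after 2×micro: 2 ⇒ (c0=3, c1=3, c2=2)
macro 2: S0 reads c2=2 → after 1×micro: 0; S1 reads c0=3 → after 1×micro: 2; S2 reads c2=2 → after 2×micro: 2 ⇒ (c0=0, c1=2, c2=2)
macro 3: S0 reads c2=2 → after 1×micro: 0; S1 reads c0=0 → after 1×micro: 1; S2 reads c2=2 → after 2×micro: 2 ⇒ (c0=0, c1=1, c2=2)
macro 4: S0 reads c2=2 → after 1×micro: 0; S1 reads c0=0 → after 1×micro: 1; S2 reads c2=2 → after 2×micro: 2 ⇒ (c0=0, c1=1, c2=2)
macro 5: S0 reads c2=2 → after 1×micro: 0; S1 reads c0=0 → after 1×micro: 1; S2 reads c2=2 → after 2×micro: 2 ⇒ (c0=0, c1=1, c2=2)
macro 6: S0 reads c2=2 → after 1×micro: 0; S1 reads c0=0 → after 1×micro: 1; S2 reads c2=2 → after 2×micro: 2 ⇒ (c0=0, c1=1, c2=2)
macro 7: S0 reads c2=2 → after 1×micro: 0; S1 reads c0=0 → after 1×micro: 1; S2 reads c2=2 → after 2×micro: 2 ⇒ (c0=0, c1=1, c2=2)
macro 8: S0 reads c2=2 → after 1×micro: 0; S1 reads c0=0 → after 1×micro: 1; S2 reads c2=2 → after 2×micro: 2 ⇒ (c0=0, c1=1, c2=2)

c0 at macro-step 5 = 0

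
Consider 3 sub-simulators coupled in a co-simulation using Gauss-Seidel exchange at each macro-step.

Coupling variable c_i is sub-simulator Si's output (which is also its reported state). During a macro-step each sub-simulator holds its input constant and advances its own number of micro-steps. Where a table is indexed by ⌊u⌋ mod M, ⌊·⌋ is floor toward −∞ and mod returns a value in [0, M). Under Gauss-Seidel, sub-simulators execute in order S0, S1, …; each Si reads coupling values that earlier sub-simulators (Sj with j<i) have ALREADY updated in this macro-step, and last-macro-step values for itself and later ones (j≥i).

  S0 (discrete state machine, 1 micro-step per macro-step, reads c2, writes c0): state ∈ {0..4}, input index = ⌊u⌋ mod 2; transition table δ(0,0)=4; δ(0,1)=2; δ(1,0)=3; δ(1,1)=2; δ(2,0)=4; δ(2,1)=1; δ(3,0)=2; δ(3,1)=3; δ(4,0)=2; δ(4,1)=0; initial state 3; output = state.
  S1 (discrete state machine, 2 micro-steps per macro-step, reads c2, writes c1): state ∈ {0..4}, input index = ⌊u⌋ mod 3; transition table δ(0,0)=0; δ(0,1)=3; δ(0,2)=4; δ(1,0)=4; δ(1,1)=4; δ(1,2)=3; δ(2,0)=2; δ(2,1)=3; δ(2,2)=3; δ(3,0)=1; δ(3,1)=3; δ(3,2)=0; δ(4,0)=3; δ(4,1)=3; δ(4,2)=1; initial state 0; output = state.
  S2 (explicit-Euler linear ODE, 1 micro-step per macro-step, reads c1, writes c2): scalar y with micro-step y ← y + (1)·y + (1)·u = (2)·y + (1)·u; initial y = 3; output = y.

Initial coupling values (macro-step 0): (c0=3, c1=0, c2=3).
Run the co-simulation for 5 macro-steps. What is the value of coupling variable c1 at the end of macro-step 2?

macro 1: S0 reads c2=3 → after 1×micro: 3; S1 reads c2=3 → after 2×micro: 0; S2 reads c1=0 → after 1×micro: 6 ⇒ (c0=3, c1=0, c2=6)
macro 2: S0 reads c2=6 → after 1×micro: 2; S1 reads c2=6 → after 2×micro: 0; S2 reads c1=0 → after 1×micro: 12 ⇒ (c0=2, c1=0, c2=12)
macro 3: S0 reads c2=12 → after 1×micro: 4; S1 reads c2=12 → after 2×micro: 0; S2 reads c1=0 → after 1×micro: 24 ⇒ (c0=4, c1=0, c2=24)
macro 4: S0 reads c2=24 → after 1×micro: 2; S1 reads c2=24 → after 2×micro: 0; S2 reads c1=0 → after 1×micro: 48 ⇒ (c0=2, c1=0, c2=48)
macro 5: S0 reads c2=48 → after 1×micro: 4; S1 reads c2=48 → after 2×micro: 0; S2 reads c1=0 → after 1×micro: 96 ⇒ (c0=4, c1=0, c2=96)

c1 at macro-step 2 = 0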